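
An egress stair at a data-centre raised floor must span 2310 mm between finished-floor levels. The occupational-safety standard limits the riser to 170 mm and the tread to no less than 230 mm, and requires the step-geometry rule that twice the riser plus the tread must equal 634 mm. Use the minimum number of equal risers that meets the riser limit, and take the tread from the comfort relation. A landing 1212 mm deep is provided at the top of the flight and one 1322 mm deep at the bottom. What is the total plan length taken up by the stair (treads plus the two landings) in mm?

2310 / 170 = 13.588 → round up to 14 risers.
Riser R = 2310 / 14 = 165 mm, within the 170 mm limit.
T = 634 − 2·165 = 304 mm, which satisfies the 230 mm minimum.
14 risers give 13 treads; going = 13 × 304 = 3952 mm.
Add landings: 3952 + 1212 + 1322 = 6486 mm.

6486 mm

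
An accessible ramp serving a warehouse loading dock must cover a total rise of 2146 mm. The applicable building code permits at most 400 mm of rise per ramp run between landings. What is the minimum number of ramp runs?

At most 400 each: 2146/400 = 5.37, giving 6 ramp runs.

6 runs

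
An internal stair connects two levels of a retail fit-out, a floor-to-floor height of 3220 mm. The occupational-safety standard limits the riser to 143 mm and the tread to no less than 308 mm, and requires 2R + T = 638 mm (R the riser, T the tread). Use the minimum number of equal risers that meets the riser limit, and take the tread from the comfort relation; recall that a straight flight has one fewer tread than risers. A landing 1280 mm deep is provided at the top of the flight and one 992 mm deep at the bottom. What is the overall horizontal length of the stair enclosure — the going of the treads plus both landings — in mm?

3220 / 143 = 22.52, so 23 risers are needed.
Each riser is 3220/23 = 140 mm (≤ 143 mm).
T = 638 − 2·140 = 358 mm, which satisfies the 308 mm minimum.
Treads = 23 − 1 = 22; going = 22 × 358 = 7876 mm.
Enclosure = 7876 + 1280 + 992 = 10148 mm.

10148 mm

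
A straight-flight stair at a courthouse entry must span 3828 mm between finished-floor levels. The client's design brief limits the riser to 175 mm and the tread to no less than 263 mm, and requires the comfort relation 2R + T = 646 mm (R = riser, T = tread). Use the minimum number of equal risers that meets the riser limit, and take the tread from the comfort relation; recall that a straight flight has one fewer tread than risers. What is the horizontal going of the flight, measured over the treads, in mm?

At most 175 each: 3828/175 = 21.87, giving 22 risers.
Each riser is 3828/22 = 174 mm (≤ 175 mm).
T = 646 − 2·174 = 298 mm, which satisfies the 263 mm minimum.
Treads = 22 − 1 = 21; going = 21 × 298 = 6258 mm.

6258 mm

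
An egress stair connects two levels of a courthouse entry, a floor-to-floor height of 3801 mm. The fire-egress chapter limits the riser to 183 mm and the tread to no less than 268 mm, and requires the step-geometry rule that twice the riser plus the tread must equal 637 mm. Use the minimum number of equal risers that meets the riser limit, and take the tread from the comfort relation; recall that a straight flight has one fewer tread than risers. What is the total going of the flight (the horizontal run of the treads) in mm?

At most 183 each: 3801/183 = 20.77, giving 21 risers.
Riser R = 3801 / 21 = 181 mm, within the 183 mm limit.
T = 637 − 2·181 = 275 mm, which satisfies the 268 mm minimum.
Treads = 21 − 1 = 20; going = 20 × 275 = 5500 mm.

5500 mm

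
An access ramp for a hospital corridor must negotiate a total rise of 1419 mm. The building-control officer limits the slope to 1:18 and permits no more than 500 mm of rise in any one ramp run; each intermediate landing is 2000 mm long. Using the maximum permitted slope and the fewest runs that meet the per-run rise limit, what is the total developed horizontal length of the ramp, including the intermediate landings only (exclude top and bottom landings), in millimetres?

29542 mm

1419 / 500 = 2.84, so 3 ramp runs are needed. That means 2 intermediate landings.
Ramp run (horizontal) at 1:18: 1419 × 18 = 25542 mm.
2 intermediate landings contribute 2 × 2000 = 4000 mm.
Total developed length = 25542 + 4000 = 29542 mm.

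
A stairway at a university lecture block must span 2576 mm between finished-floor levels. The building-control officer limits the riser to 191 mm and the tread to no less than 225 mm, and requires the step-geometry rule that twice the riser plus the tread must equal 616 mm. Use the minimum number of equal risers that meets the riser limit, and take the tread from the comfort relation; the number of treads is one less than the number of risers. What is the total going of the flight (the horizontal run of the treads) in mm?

3224 mm

⌈2576/191⌉ = 14 risers.
Riser R = 2576 / 14 = 184 mm, within the 191 mm limit.
From 2R + T = 616: T = 616 − 368 = 248 mm.
Treads = 14 − 1 = 13; going = 13 × 248 = 3224 mm.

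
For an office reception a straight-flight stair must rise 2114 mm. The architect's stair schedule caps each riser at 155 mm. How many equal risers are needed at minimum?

2114 / 155 = 13.639 → round up to 14 risers.

14 risers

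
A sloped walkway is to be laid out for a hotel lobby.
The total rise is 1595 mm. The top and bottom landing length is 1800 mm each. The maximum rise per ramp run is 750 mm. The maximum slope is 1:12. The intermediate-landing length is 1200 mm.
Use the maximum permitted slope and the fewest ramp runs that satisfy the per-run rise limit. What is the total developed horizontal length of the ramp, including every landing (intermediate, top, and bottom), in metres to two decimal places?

1595 / 750 = 2.127 → round up to 3 ramp runs. That means 2 intermediate landings.
Ramp run (horizontal) at 1:12: 1595 × 12 = 19140 mm.
2 intermediate landings contribute 2 × 1200 = 2400 mm.
Top and bottom landings: 2 × 1800 = 3600 mm.
Total = 19140 + 2400 + 3600 = 25140 mm.
= 25.14 m.

25.14 m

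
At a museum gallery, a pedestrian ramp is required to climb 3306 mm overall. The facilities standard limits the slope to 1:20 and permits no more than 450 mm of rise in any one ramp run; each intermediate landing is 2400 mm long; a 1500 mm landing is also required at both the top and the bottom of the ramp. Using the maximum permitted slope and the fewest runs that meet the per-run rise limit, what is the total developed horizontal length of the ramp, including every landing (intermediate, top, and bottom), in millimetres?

3306 / 450 = 7.35, so 8 ramp runs are needed. That means 7 intermediate landings.
Horizontal run for 3306 mm of rise at 1:20 is 3306 × 20 = 66120 mm.
7 intermediate landings contribute 7 × 2400 = 16800 mm.
Top and bottom landings: 2 × 1500 = 3000 mm.
Total = 66120 + 16800 + 3000 = 85920 mm.

85920 mm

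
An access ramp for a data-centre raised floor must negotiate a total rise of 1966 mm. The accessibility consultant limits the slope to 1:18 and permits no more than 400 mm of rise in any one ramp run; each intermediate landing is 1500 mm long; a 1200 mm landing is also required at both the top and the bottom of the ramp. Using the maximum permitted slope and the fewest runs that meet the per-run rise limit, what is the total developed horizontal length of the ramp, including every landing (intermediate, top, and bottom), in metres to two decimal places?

43.79 m

1966 / 400 = 4.915 → round up to 5 ramp runs. That means 4 intermediate landings.
Ramp run (horizontal) at 1:18: 1966 × 18 = 35388 mm.
Intermediate landings: 4 × 1500 = 6000 mm.
Top and bottom landings: 2 × 1200 = 2400 mm.
Total = 35388 + 6000 + 2400 = 43788 mm.
= 43.79 m.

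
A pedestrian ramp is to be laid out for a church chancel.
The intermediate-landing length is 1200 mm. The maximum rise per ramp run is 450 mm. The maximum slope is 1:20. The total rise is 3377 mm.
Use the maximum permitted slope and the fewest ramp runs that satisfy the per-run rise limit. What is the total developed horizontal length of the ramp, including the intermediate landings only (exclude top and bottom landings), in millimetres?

75940 mm

⌈3377/450⌉ = 8 ramp runs. That means 7 intermediate landings.
Horizontal run for 3377 mm of rise at 1:20 is 3377 × 20 = 67540 mm.
7 intermediate landings contribute 7 × 1200 = 8400 mm.
Developed length = 67540 + 8400 = 75940 mm.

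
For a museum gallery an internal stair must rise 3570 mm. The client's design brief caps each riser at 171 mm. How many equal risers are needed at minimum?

21 risers

At most 171 each: 3570/171 = 20.88, giving 21 risers.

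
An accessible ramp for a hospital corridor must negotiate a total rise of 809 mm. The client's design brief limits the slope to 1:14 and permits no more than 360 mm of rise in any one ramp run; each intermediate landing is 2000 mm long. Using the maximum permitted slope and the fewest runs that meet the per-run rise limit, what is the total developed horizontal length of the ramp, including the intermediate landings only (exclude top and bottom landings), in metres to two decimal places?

15.33 m

⌈809/360⌉ = 3 ramp runs. That means 2 intermediate landings.
Ramp run (horizontal) at 1:14: 809 × 14 = 11326 mm.
2 intermediate landings contribute 2 × 2000 = 4000 mm.
Total developed length = 11326 + 4000 = 15326 mm.
= 15.33 m.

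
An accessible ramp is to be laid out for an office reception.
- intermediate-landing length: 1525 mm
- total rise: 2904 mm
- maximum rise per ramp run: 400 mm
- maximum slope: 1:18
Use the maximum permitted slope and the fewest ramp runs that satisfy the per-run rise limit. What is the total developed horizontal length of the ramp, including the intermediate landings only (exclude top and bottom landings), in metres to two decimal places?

62.95 m

At most 400 each: 2904/400 = 7.26, giving 8 ramp runs. That means 7 intermediate landings.
Ramp run (horizontal) at 1:18: 2904 × 18 = 52272 mm.
7 intermediate landings contribute 7 × 1525 = 10675 mm.
Total developed length = 52272 + 10675 = 62947 mm.
= 62.95 m.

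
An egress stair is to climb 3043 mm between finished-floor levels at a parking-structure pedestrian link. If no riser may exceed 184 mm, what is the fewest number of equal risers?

⌈3043/184⌉ = 17 risers.

17 risers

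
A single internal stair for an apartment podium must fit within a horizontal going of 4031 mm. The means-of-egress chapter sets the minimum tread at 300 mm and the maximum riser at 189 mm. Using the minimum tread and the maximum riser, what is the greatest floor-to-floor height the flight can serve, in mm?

Treads that fit: ⌊4031 / 300⌋ = 13.
Risers = treads + 1 = 14.
Maximum height = 14 × 189 = 2646 mm.

2646 mm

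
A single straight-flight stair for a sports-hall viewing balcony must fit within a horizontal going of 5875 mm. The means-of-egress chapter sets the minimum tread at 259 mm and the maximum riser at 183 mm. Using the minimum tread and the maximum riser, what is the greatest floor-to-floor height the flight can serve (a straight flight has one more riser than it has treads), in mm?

4209 mm

Treads that fit: ⌊5875 / 259⌋ = 22.
Risers = treads + 1 = 23.
Maximum height = 23 × 183 = 4209 mm.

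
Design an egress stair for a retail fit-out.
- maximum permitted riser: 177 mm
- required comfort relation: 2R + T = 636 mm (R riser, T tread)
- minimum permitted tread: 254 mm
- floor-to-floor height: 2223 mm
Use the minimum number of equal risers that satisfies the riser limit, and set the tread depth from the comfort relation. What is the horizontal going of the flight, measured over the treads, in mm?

2223 / 177 = 12.559 → round up to 13 risers.
R = 2223 ÷ 13 = 171 mm.
From 2R + T = 636: T = 636 − 342 = 294 mm.
Treads = 13 − 1 = 12; going = 12 × 294 = 3528 mm.

3528 mm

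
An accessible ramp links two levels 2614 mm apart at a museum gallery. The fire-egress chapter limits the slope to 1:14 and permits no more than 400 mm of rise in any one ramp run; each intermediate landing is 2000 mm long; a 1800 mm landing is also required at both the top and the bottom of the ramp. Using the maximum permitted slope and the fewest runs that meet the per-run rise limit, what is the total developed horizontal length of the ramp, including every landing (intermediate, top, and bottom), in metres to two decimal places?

52.20 m

2614 / 400 = 6.535 → round up to 7 ramp runs. That means 6 intermediate landings.
Horizontal run for 2614 mm of rise at 1:14 is 2614 × 14 = 36596 mm.
6 intermediate landings contribute 6 × 2000 = 12000 mm.
Top and bottom landings: 2 × 1800 = 3600 mm.
Total = 36596 + 12000 + 3600 = 52196 mm.
= 52.20 m.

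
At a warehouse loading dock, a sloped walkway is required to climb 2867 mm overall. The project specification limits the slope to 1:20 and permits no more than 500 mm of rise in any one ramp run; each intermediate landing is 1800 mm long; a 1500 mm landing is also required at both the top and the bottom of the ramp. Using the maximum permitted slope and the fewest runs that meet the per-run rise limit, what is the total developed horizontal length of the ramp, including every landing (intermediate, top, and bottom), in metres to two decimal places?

2867 / 500 = 5.73, so 6 ramp runs are needed. That means 5 intermediate landings.
Ramp run (horizontal) at 1:20: 2867 × 20 = 57340 mm.
Intermediate landings: 5 × 1800 = 9000 mm.
Top and bottom landings: 2 × 1500 = 3000 mm.
Total = 57340 + 9000 + 3000 = 69340 mm.
= 69.34 m.

69.34 m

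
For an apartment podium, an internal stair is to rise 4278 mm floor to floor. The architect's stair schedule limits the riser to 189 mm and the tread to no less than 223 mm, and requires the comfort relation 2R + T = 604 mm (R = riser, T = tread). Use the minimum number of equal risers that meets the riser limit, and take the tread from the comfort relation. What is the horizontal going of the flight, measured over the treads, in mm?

4278 / 189 = 22.63, so 23 risers are needed.
Riser R = 4278 / 23 = 186 mm, within the 189 mm limit.
Tread T = 604 − 2 × 186 = 232 mm (≥ 223 mm).
Going = (23 − 1) × 232 = 5104 mm.

5104 mm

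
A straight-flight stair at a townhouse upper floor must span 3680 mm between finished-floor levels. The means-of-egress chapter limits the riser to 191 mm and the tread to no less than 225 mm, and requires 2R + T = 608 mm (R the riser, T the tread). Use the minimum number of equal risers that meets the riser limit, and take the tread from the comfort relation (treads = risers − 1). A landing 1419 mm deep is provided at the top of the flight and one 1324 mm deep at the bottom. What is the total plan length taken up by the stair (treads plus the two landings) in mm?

⌈3680/191⌉ = 20 risers.
Riser R = 3680 / 20 = 184 mm, within the 191 mm limit.
Tread T = 608 − 2 × 184 = 240 mm (≥ 225 mm).
Going = (20 − 1) × 240 = 4560 mm.
Enclosure = 4560 + 1419 + 1324 = 7303 mm.

7303 mm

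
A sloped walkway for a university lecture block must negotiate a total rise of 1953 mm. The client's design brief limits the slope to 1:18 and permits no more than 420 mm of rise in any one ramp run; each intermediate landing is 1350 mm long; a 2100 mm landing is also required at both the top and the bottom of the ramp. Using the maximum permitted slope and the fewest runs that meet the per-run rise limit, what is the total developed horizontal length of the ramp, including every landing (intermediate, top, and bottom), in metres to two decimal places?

44.75 m

1953 / 420 = 4.650 → round up to 5 ramp runs. That means 4 intermediate landings.
Ramp run (horizontal) at 1:18: 1953 × 18 = 35154 mm.
4 intermediate landings contribute 4 × 1350 = 5400 mm.
Top and bottom landings: 2 × 2100 = 4200 mm.
Total = 35154 + 5400 + 4200 = 44754 mm.
= 44.75 m.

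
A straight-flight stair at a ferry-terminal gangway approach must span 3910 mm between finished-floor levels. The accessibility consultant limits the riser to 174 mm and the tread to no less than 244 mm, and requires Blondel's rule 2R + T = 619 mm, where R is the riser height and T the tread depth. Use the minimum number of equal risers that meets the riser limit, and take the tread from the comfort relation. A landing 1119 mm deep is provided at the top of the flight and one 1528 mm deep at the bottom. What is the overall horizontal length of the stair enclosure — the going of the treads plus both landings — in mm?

8785 mm

At most 174 each: 3910/174 = 22.47, giving 23 risers.
R = 3910 ÷ 23 = 170 mm.
T = 619 − 2·170 = 279 mm, which satisfies the 244 mm minimum.
23 risers give 22 treads; going = 22 × 279 = 6138 mm.
Add landings: 6138 + 1119 + 1528 = 8785 mm.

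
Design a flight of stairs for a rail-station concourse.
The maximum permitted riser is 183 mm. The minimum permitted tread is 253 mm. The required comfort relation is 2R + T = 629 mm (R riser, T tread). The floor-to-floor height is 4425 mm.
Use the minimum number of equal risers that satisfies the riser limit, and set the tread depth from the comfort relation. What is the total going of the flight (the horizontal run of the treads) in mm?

6600 mm

4425 / 183 = 24.18, so 25 risers are needed.
Riser R = 4425 / 25 = 177 mm, within the 183 mm limit.
T = 629 − 2·177 = 275 mm, which satisfies the 253 mm minimum.
Treads = 25 − 1 = 24; going = 24 × 275 = 6600 mm.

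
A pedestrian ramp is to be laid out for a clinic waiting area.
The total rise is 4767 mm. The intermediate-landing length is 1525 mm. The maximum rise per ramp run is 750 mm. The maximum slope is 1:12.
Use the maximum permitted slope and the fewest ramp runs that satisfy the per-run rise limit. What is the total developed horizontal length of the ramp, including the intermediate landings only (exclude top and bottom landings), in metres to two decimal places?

66.35 m

⌈4767/750⌉ = 7 ramp runs. That means 6 intermediate landings.
Ramp run (horizontal) at 1:12: 4767 × 12 = 57204 mm.
Intermediate landings: 6 × 1525 = 9150 mm.
Total developed length = 57204 + 9150 = 66354 mm.
= 66.35 m.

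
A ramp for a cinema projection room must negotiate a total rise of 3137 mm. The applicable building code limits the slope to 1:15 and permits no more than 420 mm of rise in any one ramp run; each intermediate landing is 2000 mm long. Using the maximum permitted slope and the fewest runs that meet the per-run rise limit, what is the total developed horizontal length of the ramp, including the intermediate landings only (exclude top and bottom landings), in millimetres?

61055 mm

3137 / 420 = 7.469 → round up to 8 ramp runs. That means 7 intermediate landings.
Ramp run (horizontal) at 1:15: 3137 × 15 = 47055 mm.
Intermediate landings: 7 × 2000 = 14000 mm.
Developed length = 47055 + 14000 = 61055 mm.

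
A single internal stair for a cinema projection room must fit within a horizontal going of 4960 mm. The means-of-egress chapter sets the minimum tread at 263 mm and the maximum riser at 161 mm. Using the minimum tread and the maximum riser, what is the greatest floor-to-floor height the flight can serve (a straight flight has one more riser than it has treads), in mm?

Treads that fit: ⌊4960 / 263⌋ = 18.
Risers = treads + 1 = 19.
Maximum height = 19 × 161 = 3059 mm.

3059 mm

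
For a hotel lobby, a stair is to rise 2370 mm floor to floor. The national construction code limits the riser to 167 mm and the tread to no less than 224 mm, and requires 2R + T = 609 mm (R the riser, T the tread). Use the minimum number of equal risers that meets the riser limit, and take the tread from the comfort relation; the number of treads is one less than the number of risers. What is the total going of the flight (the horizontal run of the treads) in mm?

4102 mm

At most 167 each: 2370/167 = 14.19, giving 15 risers.
Riser R = 2370 / 15 = 158 mm, within the 167 mm limit.
Tread T = 609 − 2 × 158 = 293 mm (≥ 224 mm).
Treads = 15 − 1 = 14; going = 14 × 293 = 4102 mm.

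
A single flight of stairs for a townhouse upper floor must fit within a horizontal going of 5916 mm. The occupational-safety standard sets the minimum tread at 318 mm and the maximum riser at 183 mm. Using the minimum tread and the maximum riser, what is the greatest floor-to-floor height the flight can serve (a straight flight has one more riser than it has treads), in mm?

5916 / 318 = 18.60, so 18 treads fit.
Risers = treads + 1 = 19.
Maximum height = 19 × 183 = 3477 mm.

3477 mm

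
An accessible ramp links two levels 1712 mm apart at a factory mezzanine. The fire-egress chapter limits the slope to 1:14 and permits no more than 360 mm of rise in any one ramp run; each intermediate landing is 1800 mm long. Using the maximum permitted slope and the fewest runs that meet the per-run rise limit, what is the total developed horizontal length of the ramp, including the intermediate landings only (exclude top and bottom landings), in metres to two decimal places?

31.17 m

⌈1712/360⌉ = 5 ramp runs. That means 4 intermediate landings.
Ramp run (horizontal) at 1:14: 1712 × 14 = 23968 mm.
4 intermediate landings contribute 4 × 1800 = 7200 mm.
Developed length = 23968 + 7200 = 31168 mm.
= 31.17 m.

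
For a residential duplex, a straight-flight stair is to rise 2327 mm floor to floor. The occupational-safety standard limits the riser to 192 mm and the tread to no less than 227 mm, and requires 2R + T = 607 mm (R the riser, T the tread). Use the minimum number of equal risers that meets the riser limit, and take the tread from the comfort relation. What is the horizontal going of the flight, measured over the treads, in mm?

2327 / 192 = 12.120 → round up to 13 risers.
Each riser is 2327/13 = 179 mm (≤ 192 mm).
From 2R + T = 607: T = 607 − 358 = 249 mm.
13 risers give 12 treads; going = 12 × 249 = 2988 mm.

2988 mm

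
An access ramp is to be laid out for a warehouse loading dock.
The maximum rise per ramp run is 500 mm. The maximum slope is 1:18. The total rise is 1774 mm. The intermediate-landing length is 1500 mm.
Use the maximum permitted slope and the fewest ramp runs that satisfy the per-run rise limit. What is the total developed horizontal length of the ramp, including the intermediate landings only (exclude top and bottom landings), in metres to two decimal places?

36.43 m

1774 / 500 = 3.55, so 4 ramp runs are needed. That means 3 intermediate landings.
Ramp run (horizontal) at 1:18: 1774 × 18 = 31932 mm.
3 intermediate landings contribute 3 × 1500 = 4500 mm.
Developed length = 31932 + 4500 = 36432 mm.
= 36.43 m.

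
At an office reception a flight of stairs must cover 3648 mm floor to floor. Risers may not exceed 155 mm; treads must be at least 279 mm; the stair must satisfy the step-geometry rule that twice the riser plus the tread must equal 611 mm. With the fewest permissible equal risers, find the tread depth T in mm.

307 mm

3648 / 155 = 23.535 → round up to 24 risers.
R = 3648 ÷ 24 = 152 mm.
T = 611 − 2·152 = 307 mm, which satisfies the 279 mm minimum.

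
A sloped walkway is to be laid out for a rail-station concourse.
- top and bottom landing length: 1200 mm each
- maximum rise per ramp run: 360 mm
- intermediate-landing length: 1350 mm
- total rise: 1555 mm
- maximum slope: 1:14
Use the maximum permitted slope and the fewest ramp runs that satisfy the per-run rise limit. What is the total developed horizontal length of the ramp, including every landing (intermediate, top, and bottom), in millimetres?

At most 360 each: 1555/360 = 4.32, giving 5 ramp runs. That means 4 intermediate landings.
Horizontal run for 1555 mm of rise at 1:14 is 1555 × 14 = 21770 mm.
4 intermediate landings contribute 4 × 1350 = 5400 mm.
Top and bottom landings: 2 × 1200 = 2400 mm.
Total = 21770 + 5400 + 2400 = 29570 mm.

29570 mm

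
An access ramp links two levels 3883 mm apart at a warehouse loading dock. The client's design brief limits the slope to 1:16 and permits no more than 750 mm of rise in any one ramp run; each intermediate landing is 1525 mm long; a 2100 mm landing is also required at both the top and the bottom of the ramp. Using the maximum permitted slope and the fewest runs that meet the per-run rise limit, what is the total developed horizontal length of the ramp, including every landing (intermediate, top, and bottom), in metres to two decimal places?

3883 / 750 = 5.177 → round up to 6 ramp runs. That means 5 intermediate landings.
Ramp run (horizontal) at 1:16: 3883 × 16 = 62128 mm.
Intermediate landings: 5 × 1525 = 7625 mm.
Top and bottom landings: 2 × 2100 = 4200 mm.
Total = 62128 + 7625 + 4200 = 73953 mm.
= 73.95 m.

73.95 m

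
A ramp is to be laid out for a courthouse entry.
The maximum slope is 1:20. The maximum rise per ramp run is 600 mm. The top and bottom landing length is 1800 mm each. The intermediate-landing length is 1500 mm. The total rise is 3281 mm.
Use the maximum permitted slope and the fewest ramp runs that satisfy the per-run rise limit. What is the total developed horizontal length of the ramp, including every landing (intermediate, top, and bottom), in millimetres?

76720 mm

3281 / 600 = 5.468 → round up to 6 ramp runs. That means 5 intermediate landings.
Horizontal run for 3281 mm of rise at 1:20 is 3281 × 20 = 65620 mm.
Intermediate landings: 5 × 1500 = 7500 mm.
Top and bottom landings: 2 × 1800 = 3600 mm.
Total = 65620 + 7500 + 3600 = 76720 mm.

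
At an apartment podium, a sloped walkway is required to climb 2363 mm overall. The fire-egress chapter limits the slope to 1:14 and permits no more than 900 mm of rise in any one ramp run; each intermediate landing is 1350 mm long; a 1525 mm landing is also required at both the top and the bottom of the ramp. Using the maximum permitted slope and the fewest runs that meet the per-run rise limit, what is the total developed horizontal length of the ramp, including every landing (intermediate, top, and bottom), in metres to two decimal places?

38.83 m

At most 900 each: 2363/900 = 2.63, giving 3 ramp runs. That means 2 intermediate landings.
Horizontal run for 2363 mm of rise at 1:14 is 2363 × 14 = 33082 mm.
2 intermediate landings contribute 2 × 1350 = 2700 mm.
Top and bottom landings: 2 × 1525 = 3050 mm.
Total = 33082 + 2700 + 3050 = 38832 mm.
= 38.83 m.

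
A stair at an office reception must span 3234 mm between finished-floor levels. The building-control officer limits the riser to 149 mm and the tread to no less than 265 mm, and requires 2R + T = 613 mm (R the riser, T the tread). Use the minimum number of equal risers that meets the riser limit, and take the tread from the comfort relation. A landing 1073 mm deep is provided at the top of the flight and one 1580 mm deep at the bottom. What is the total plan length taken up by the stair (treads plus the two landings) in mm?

3234 / 149 = 21.705 → round up to 22 risers.
R = 3234 ÷ 22 = 147 mm.
Tread T = 613 − 2 × 147 = 319 mm (≥ 265 mm).
22 risers give 21 treads; going = 21 × 319 = 6699 mm.
Add landings: 6699 + 1073 + 1580 = 9352 mm.

9352 mm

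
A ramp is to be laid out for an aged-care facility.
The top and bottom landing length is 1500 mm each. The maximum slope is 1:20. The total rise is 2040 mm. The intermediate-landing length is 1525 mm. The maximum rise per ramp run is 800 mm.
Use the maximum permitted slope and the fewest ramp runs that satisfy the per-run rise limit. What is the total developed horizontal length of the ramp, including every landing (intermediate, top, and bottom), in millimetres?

46850 mm

⌈2040/800⌉ = 3 ramp runs. That means 2 intermediate landings.
Horizontal run for 2040 mm of rise at 1:20 is 2040 × 20 = 40800 mm.
Intermediate landings: 2 × 1525 = 3050 mm.
Top and bottom landings: 2 × 1500 = 3000 mm.
Total = 40800 + 3050 + 3000 = 46850 mm.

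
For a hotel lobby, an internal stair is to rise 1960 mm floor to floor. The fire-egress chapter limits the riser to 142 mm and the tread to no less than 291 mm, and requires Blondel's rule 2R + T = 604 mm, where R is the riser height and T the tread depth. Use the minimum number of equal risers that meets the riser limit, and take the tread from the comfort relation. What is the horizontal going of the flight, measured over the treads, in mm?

4212 mm

1960 / 142 = 13.803 → round up to 14 risers.
Each riser is 1960/14 = 140 mm (≤ 142 mm).
Tread T = 604 − 2 × 140 = 324 mm (≥ 291 mm).
14 risers give 13 treads; going = 13 × 324 = 4212 mm.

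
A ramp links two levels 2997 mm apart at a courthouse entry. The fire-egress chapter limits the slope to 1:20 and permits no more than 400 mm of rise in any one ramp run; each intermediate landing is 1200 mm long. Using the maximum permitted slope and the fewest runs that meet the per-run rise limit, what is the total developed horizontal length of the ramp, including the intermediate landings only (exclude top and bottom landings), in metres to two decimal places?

68.34 m

2997 / 400 = 7.492 → round up to 8 ramp runs. That means 7 intermediate landings.
Horizontal run for 2997 mm of rise at 1:20 is 2997 × 20 = 59940 mm.
7 intermediate landings contribute 7 × 1200 = 8400 mm.
Total developed length = 59940 + 8400 = 68340 mm.
= 68.34 m.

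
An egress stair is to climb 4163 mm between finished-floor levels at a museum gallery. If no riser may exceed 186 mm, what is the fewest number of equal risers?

23 risers

4163 / 186 = 22.382 → round up to 23 risers.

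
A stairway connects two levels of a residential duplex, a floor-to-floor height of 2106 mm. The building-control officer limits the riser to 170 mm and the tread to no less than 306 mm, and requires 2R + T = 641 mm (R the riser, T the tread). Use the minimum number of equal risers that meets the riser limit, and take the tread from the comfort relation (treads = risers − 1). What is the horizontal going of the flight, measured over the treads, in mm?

3804 mm

At most 170 each: 2106/170 = 12.39, giving 13 risers.
R = 2106 ÷ 13 = 162 mm.
T = 641 − 2·162 = 317 mm, which satisfies the 306 mm minimum.
Treads = 13 − 1 = 12; going = 12 × 317 = 3804 mm.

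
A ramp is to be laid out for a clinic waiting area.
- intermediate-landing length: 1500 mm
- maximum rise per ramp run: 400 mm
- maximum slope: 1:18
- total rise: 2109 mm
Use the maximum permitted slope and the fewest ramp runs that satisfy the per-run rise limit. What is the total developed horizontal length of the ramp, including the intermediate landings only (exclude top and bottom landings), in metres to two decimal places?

45.46 m

2109 / 400 = 5.27, so 6 ramp runs are needed. That means 5 intermediate landings.
Ramp run (horizontal) at 1:18: 2109 × 18 = 37962 mm.
5 intermediate landings contribute 5 × 1500 = 7500 mm.
Total developed length = 37962 + 7500 = 45462 mm.
= 45.46 m.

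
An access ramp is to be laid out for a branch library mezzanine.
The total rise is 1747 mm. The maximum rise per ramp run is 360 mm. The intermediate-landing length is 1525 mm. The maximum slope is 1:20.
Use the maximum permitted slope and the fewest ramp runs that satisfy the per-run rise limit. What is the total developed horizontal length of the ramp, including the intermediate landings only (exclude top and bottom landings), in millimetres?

41040 mm

1747 / 360 = 4.85, so 5 ramp runs are needed. That means 4 intermediate landings.
Horizontal run for 1747 mm of rise at 1:20 is 1747 × 20 = 34940 mm.
Intermediate landings: 4 × 1525 = 6100 mm.
Total developed length = 34940 + 6100 = 41040 mm.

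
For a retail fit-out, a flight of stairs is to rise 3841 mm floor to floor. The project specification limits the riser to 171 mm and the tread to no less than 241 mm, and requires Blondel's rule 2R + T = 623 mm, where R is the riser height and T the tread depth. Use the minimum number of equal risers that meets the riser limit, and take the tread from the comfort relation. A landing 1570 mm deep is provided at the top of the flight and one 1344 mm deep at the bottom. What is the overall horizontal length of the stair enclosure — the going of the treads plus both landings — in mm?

9272 mm

3841 / 171 = 22.46, so 23 risers are needed.
Riser R = 3841 / 23 = 167 mm, within the 171 mm limit.
From 2R + T = 623: T = 623 − 334 = 289 mm.
23 risers give 22 treads; going = 22 × 289 = 6358 mm.
Enclosure = 6358 + 1570 + 1344 = 9272 mm.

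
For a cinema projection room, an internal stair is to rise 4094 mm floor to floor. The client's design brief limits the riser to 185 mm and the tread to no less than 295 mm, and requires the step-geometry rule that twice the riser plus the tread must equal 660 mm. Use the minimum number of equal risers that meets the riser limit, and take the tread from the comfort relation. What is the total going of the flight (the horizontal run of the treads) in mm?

6688 mm

4094 / 185 = 22.130 → round up to 23 risers.
Each riser is 4094/23 = 178 mm (≤ 185 mm).
From 2R + T = 660: T = 660 − 356 = 304 mm.
Going = (23 − 1) × 304 = 6688 mm.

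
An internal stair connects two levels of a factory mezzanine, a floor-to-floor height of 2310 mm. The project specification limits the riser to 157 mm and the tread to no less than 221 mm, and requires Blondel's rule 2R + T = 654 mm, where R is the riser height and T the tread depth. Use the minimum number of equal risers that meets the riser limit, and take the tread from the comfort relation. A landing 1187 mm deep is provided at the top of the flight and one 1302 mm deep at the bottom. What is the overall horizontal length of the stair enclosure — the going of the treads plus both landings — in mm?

7333 mm

2310 / 157 = 14.713 → round up to 15 risers.
R = 2310 ÷ 15 = 154 mm.
T = 654 − 2·154 = 346 mm, which satisfies the 221 mm minimum.
Going = (15 − 1) × 346 = 4844 mm.
Add landings: 4844 + 1187 + 1302 = 7333 mm.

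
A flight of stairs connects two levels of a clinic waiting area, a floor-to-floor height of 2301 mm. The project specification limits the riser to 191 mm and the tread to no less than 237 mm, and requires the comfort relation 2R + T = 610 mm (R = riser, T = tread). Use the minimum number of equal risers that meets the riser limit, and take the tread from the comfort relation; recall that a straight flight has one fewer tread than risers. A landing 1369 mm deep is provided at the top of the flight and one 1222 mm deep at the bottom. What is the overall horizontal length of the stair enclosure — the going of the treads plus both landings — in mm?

2301 / 191 = 12.05, so 13 risers are needed.
Riser R = 2301 / 13 = 177 mm, within the 191 mm limit.
T = 610 − 2·177 = 256 mm, which satisfies the 237 mm minimum.
13 risers give 12 treads; going = 12 × 256 = 3072 mm.
Enclosure = 3072 + 1369 + 1222 = 5663 mm.

5663 mm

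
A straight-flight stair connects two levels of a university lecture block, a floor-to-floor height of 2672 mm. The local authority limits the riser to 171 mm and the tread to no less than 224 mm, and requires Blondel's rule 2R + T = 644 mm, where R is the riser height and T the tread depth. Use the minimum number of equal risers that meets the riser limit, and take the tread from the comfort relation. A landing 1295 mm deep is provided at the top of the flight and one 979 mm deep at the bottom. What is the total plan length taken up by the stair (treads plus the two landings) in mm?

6924 mm

At most 171 each: 2672/171 = 15.63, giving 16 risers.
Each riser is 2672/16 = 167 mm (≤ 171 mm).
From 2R + T = 644: T = 644 − 334 = 310 mm.
16 risers give 15 treads; going = 15 × 310 = 4650 mm.
Enclosure = 4650 + 1295 + 979 = 6924 mm.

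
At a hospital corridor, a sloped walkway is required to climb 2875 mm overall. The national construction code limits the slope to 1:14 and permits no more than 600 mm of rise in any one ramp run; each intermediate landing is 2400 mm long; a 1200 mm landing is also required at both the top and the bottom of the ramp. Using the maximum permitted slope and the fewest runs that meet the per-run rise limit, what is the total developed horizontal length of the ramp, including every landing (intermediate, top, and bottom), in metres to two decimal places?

52.25 m

2875 / 600 = 4.79, so 5 ramp runs are needed. That means 4 intermediate landings.
Ramp run (horizontal) at 1:14: 2875 × 14 = 40250 mm.
4 intermediate landings contribute 4 × 2400 = 9600 mm.
Top and bottom landings: 2 × 1200 = 2400 mm.
Total = 40250 + 9600 + 2400 = 52250 mm.
= 52.25 m.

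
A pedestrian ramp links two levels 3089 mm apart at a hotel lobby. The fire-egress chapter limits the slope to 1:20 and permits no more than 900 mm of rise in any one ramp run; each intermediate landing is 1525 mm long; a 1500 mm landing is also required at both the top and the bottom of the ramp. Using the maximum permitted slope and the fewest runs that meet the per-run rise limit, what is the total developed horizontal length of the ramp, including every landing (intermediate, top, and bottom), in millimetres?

69355 mm

⌈3089/900⌉ = 4 ramp runs. That means 3 intermediate landings.
Ramp run (horizontal) at 1:20: 3089 × 20 = 61780 mm.
3 intermediate landings contribute 3 × 1525 = 4575 mm.
Top and bottom landings: 2 × 1500 = 3000 mm.
Total = 61780 + 4575 + 3000 = 69355 mm.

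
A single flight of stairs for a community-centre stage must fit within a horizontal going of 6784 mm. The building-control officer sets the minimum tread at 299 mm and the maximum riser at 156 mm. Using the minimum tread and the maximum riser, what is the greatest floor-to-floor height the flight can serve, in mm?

Treads that fit: ⌊6784 / 299⌋ = 22.
Risers = treads + 1 = 23.
Maximum height = 23 × 156 = 3588 mm.

3588 mm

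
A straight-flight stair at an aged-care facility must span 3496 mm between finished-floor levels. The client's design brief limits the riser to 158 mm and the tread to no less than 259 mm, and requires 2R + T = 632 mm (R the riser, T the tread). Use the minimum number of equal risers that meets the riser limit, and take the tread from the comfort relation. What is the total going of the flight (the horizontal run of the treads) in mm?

7216 mm

3496 / 158 = 22.13, so 23 risers are needed.
Riser R = 3496 / 23 = 152 mm, within the 158 mm limit.
From 2R + T = 632: T = 632 − 304 = 328 mm.
23 risers give 22 treads; going = 22 × 328 = 7216 mm.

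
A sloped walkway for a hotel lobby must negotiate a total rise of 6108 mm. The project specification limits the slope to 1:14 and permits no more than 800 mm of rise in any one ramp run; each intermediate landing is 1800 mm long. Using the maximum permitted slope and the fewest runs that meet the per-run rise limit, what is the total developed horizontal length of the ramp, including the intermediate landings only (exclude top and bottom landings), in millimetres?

98112 mm

At most 800 each: 6108/800 = 7.63, giving 8 ramp runs. That means 7 intermediate landings.
Horizontal run for 6108 mm of rise at 1:14 is 6108 × 14 = 85512 mm.
7 intermediate landings contribute 7 × 1800 = 12600 mm.
Total developed length = 85512 + 12600 = 98112 mm.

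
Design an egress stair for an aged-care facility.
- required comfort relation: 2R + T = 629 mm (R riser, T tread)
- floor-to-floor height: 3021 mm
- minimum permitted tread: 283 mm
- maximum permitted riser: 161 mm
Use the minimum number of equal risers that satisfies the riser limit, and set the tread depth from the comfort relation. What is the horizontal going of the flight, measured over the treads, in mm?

5598 mm

⌈3021/161⌉ = 19 risers.
Each riser is 3021/19 = 159 mm (≤ 161 mm).
T = 629 − 2·159 = 311 mm, which satisfies the 283 mm minimum.
Going = (19 − 1) × 311 = 5598 mm.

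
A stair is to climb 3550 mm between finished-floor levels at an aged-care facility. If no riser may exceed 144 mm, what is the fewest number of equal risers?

25 risers

3550 / 144 = 24.653 → round up to 25 risers.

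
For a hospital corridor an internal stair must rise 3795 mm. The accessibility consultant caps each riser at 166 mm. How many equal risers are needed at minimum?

23 risers

3795 / 166 = 22.86, so 23 risers are needed.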